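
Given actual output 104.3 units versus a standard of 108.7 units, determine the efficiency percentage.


Efficiency = (actual / standard) × 100
= (104.3 / 108.7) × 100
= 96.0%


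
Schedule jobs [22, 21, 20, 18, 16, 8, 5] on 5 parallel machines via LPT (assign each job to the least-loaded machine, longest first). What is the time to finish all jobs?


Jobs (LPT sorted): [22, 21, 20, 18, 16, 8, 5]
Machines: 5
  J=22 → Machine 1 (load: 0+22=22)
  J=21 → Machine 2 (load: 0+21=21)
  J=20 → Machine 3 (load: 0+20=20)
  J=18 → Machine 4 (load: 0+18=18)
  J=16 → Machine 5 (load: 0+16=16)
  J=8 → Machine 5 (load: 16+8=24)
  J=5 → Machine 4 (load: 18+5=23)
Machine loads: [22, 21, 20, 23, 24]
Makespan = max = 24 time units


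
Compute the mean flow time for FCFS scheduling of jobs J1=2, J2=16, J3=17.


Completion times:
  J1: completes at 2
  J2: completes at 18
  J3: completes at 35
Sum = 55
Average = 55/3
= 18.33


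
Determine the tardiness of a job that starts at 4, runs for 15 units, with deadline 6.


Completion = start + processing = 4 + 15 = 19
Tardiness = max(0, C - d) = max(0, 19 - 6)
= max(0, 13)
= 13


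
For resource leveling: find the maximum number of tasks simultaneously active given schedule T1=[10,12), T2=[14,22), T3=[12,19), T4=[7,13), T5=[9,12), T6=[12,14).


Check each time point for overlaps:
  t=10: 3 tasks active (T1, T4, T5)
Max concurrent = 3


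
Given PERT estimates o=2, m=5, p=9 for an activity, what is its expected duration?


te = (o + 4m + p) / 6
= (2 + 4×5 + 9) / 6
= (2 + 20 + 9) / 6
= 31 / 6
= 5.17


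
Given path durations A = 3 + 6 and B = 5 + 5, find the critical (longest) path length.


Path A: 3 + 6 = 9
Path B: 5 + 5 = 10
Critical path = longest = max(9, 10)
= 10 (Path B)


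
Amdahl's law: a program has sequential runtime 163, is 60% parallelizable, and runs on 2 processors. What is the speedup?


Amdahl's law: T_p = T × ((1-p) + p/N)
= 163 × ((1-0.6) + 0.6/2)
= 163 × (0.40 + 0.3000)
= 163 × 0.7000
= 114.10
Speedup = 163/114.10
= 1.43×


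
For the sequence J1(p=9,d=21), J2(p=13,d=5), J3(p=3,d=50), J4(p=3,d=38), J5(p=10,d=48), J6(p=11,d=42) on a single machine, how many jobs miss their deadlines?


Completion vs due date:
  J1: C=9, d=21 → on time
  J2: C=22, d=5 → TARDY
  J3: C=25, d=50 → on time
  J4: C=28, d=38 → on time
  J5: C=38, d=48 → on time
  J6: C=49, d=42 → TARDY
Tardy jobs: J2, J6
Count = 2


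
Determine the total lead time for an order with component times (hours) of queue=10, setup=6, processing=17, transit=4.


Lead time = queue + setup + processing + transit
= 10 + 6 + 17 + 4
= 37 hours


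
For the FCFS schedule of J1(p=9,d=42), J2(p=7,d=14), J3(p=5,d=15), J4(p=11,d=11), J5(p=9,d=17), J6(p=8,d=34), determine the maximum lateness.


Lateness per job (L = C - d):
  J1: C=9, d=42, L=-33
  J2: C=16, d=14, L=2
  J3: C=21, d=15, L=6
  J4: C=32, d=11, L=21
  J5: C=41, d=17, L=24
  J6: C=49, d=34, L=15
Lmax = max(-33, 2, 6, 21, 24, 15)
= 24


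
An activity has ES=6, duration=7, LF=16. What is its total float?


EF = ES + duration = 6 + 7 = 13
LS = LF - duration = 16 - 7 = 9
Total Float = LF - EF = 16 - 13
(or LS - ES = 9 - 6)
= 3


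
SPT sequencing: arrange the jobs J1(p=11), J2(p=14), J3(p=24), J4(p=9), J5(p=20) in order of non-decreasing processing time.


SPT: sort by shortest processing time
  J4: p=9
  J1: p=11
  J2: p=14
  J5: p=20
  J3: p=24
Order: J4 → J1 → J2 → J5 → J3


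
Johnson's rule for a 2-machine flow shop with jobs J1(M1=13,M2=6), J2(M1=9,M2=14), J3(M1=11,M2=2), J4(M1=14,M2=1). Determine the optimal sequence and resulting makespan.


Johnson's rule:
Group 1 (M1≤M2, sort by M1): ['J2']
Group 2 (M1>M2, sort desc M2): ['J1', 'J3', 'J4']
Sequence: J2 → J1 → J3 → J4
Makespan calculation:
  J2: M1 done=9, M2 done=23
  J1: M1 done=22, M2 done=29
  J3: M1 done=33, M2 done=35
  J4: M1 done=47, M2 done=48
= Sequence: J2 → J1 → J3 → J4, Makespan: 48


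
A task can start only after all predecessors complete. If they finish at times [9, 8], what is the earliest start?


ES = max of all predecessor completion times
Predecessors: [9, 8]
ES = max(9, 8)
= 9


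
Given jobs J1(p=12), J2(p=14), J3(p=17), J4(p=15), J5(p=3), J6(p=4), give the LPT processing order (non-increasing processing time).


LPT: sort by longest processing time first
  J3: p=17
  J4: p=15
  J2: p=14
  J1: p=12
  J6: p=4
  J5: p=3
Order: J3 → J4 → J2 → J1 → J6 → J5


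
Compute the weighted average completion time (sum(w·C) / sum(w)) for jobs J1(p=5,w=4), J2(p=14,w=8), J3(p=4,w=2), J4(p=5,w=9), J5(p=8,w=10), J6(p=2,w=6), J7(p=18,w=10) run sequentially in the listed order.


Completion times:
  J1: C=5, w×C=4×5=20
  J2: C=19, w×C=8×19=152
  J3: C=23, w×C=2×23=46
  J4: C=28, w×C=9×28=252
  J5: C=36, w×C=10×36=360
  J6: C=38, w×C=6×38=228
  J7: C=56, w×C=10×56=560
Sum w×C = 1618
Sum w = 49
Weighted avg = 1618/49
= 33.02


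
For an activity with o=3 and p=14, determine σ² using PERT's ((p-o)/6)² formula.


σ² = ((p - o) / 6)² = (p - o)² / 36
= (14 - 3)² / 36
= 11² / 36
= 121 / 36
= 3.3611


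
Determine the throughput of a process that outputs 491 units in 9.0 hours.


Throughput = units / time
= 491 / 9.0
= 54.6 units/hour


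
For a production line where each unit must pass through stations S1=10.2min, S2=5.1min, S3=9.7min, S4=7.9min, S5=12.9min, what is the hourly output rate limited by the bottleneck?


Bottleneck = longest station time
Station times: [10.2, 5.1, 9.7, 7.9, 12.9]
Max = 12.9 min
Rate = 60 / 12.9
= 4.65 units/hour (bottleneck: 12.9min)


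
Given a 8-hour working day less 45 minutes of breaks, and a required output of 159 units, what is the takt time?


Available = 8×60 - 45 = 435 min
Takt time = 435 / 159
= 2.74 min/unit


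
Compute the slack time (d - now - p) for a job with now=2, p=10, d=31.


Slack = due - current_time - processing
= 31 - 2 - 10
= 19


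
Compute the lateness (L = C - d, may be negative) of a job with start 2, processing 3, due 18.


Completion = 2 + 3 = 5
Lateness = C - d = 5 - 18
= -13


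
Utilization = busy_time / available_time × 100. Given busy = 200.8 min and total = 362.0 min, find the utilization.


Utilization = busy / total × 100
= 200.8 / 362.0 × 100
= 55.5%


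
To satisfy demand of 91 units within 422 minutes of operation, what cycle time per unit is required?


Cycle time = available time / demand
= 422 / 91
= 4.64 min/unit


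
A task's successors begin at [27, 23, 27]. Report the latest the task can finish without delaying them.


LF = min of all successor start times
Successors start at: [27, 23, 27]
LF = min(27, 23, 27)
= 23


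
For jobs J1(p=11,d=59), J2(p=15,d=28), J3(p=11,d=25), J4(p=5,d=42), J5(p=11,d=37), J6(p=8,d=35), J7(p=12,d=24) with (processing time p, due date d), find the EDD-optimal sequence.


EDD: sort by earliest due date
  J7: d=24, p=12
  J3: d=25, p=11
  J2: d=28, p=15
  J6: d=35, p=8
  J5: d=37, p=11
  J4: d=42, p=5
  J1: d=59, p=11
Order: J7 → J3 → J2 → J6 → J5 → J4 → J1


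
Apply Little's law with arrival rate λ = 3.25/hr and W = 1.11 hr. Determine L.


Little's law: L = λ × W
= 3.25 × 1.11
= 3.61


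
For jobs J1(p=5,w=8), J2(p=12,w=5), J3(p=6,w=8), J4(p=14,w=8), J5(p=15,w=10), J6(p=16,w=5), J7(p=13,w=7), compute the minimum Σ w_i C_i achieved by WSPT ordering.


WSPT order (by p/w): J1 → J3 → J5 → J4 → J7 → J2 → J6
  J1: C=5, w·C=8×5=40
  J3: C=11, w·C=8×11=88
  J5: C=26, w·C=10×26=260
  J4: C=40, w·C=8×40=320
  J7: C=53, w·C=7×53=371
  J2: C=65, w·C=5×65=325
  J6: C=81, w·C=5×81=405
Σ w·C = 1809
= 1809


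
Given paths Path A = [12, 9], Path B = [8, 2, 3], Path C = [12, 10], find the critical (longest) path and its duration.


Path A: 12 + 9 = 21
Path B: 8 + 2 + 3 = 13
Path C: 12 + 10 = 22
Critical path = longest = max(21, 13, 22)
= 22 (Path C)


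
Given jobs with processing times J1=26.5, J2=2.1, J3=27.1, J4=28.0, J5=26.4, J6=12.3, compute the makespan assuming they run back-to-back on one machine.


Sequential makespan: sum all processing times
= 26.5 + 2.1 + 27.1 + 28.0 + 26.4 + 12.3
= 122.4 time units


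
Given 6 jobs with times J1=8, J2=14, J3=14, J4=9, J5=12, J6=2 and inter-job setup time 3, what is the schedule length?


Makespan = Σ processing + (n-1) × setup
= (8 + 14 + 14 + 9 + 12 + 2) + (6-1)×3
= 59 + 15
= 74 time units


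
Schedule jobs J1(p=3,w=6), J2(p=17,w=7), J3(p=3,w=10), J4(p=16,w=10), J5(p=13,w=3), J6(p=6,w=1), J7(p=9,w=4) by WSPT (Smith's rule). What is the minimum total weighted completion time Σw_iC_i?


WSPT order (by p/w): J3 → J1 → J4 → J7 → J2 → J5 → J6
  J3: C=3, w·C=10×3=30
  J1: C=6, w·C=6×6=36
  J4: C=22, w·C=10×22=220
  J7: C=31, w·C=4×31=124
  J2: C=48, w·C=7×48=336
  J5: C=61, w·C=3×61=183
  J6: C=67, w·C=1×67=67
Σ w·C = 996
= 996


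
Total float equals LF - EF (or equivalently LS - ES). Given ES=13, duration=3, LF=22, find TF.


EF = ES + duration = 13 + 3 = 16
LS = LF - duration = 22 - 3 = 19
Total Float = LF - EF = 22 - 16
(or LS - ES = 19 - 13)
= 6


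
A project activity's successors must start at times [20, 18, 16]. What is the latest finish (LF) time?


LF = min of all successor start times
Successors start at: [20, 18, 16]
LF = min(20, 18, 16)
= 16


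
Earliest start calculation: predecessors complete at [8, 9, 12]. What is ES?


ES = max of all predecessor completion times
Predecessors: [8, 9, 12]
ES = max(8, 9, 12)
= 12


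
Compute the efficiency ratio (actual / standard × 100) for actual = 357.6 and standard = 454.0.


Efficiency = (actual / standard) × 100
= (357.6 / 454.0) × 100
= 78.8%


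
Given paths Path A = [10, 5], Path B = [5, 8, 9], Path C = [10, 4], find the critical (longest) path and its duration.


Path A: 10 + 5 = 15
Path B: 5 + 8 + 9 = 22
Path C: 10 + 4 = 14
Critical path = longest = max(15, 22, 14)
= 22 (Path B)


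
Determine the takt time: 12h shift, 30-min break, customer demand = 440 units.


Available = 12×60 - 30 = 690 min
Takt time = 690 / 440
= 1.57 min/unit


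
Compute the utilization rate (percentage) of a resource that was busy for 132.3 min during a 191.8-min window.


Utilization = busy / total × 100
= 132.3 / 191.8 × 100
= 69.0%


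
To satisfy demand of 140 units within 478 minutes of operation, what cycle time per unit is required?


Cycle time = available time / demand
= 478 / 140
= 3.41 min/unit


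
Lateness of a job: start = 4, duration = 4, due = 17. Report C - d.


Completion = 4 + 4 = 8
Lateness = C - d = 8 - 17
= -9


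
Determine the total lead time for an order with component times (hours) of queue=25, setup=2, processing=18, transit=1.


Lead time = queue + setup + processing + transit
= 25 + 2 + 18 + 1
= 46 hours


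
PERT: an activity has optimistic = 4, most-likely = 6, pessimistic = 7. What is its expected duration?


te = (o + 4m + p) / 6
= (4 + 4×6 + 7) / 6
= (4 + 24 + 7) / 6
= 35 / 6
= 5.83


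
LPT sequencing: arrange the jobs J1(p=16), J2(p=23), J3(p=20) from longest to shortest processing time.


LPT: sort by longest processing time first
  J2: p=23
  J3: p=20
  J1: p=16
Order: J2 → J3 → J1


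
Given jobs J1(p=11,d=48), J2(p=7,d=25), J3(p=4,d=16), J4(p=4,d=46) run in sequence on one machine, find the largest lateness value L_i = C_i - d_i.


Lateness per job (L = C - d):
  J1: C=11, d=48, L=-37
  J2: C=18, d=25, L=-7
  J3: C=22, d=16, L=6
  J4: C=26, d=46, L=-20
Lmax = max(-37, -7, 6, -20)
= 6


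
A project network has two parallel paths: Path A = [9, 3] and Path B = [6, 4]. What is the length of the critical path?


Path A: 9 + 3 = 12
Path B: 6 + 4 = 10
Critical path = longest = max(12, 10)
= 12 (Path A)


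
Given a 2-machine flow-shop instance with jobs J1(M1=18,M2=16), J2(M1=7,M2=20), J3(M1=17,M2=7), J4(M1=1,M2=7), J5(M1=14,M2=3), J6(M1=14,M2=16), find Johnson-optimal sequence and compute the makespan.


Johnson's rule:
Group 1 (M1≤M2, sort by M1): ['J4', 'J2', 'J6']
Group 2 (M1>M2, sort desc M2): ['J1', 'J3', 'J5']
Sequence: J4 → J2 → J6 → J1 → J3 → J5
Makespan calculation:
  J4: M1 done=1, M2 done=8
  J2: M1 done=8, M2 done=28
  J6: M1 done=22, M2 done=44
  J1: M1 done=40, M2 done=60
  J3: M1 done=57, M2 done=67
  J5: M1 done=71, M2 done=74
= Sequence: J4 → J2 → J6 → J1 → J3 → J5, Makespan: 74


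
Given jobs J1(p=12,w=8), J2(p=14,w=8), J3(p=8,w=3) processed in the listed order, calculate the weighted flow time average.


Completion times:
  J1: C=12, w×C=8×12=96
  J2: C=26, w×C=8×26=208
  J3: C=34, w×C=3×34=102
Sum w×C = 406
Sum w = 19
Weighted avg = 406/19
= 21.37


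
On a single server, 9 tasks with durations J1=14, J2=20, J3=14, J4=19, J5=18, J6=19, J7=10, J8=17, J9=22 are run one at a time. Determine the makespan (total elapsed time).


Sequential makespan: sum all processing times
= 14 + 20 + 14 + 19 + 18 + 19 + 10 + 17 + 22
= 153 time units


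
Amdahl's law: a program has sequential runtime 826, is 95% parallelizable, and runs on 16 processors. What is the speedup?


Amdahl's law: T_p = T × ((1-p) + p/N)
= 826 × ((1-0.95) + 0.95/16)
= 826 × (0.05 + 0.0594)
= 826 × 0.1094
= 90.34
Speedup = 826/90.34
= 9.14×


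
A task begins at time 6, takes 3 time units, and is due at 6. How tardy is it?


Completion = start + processing = 6 + 3 = 9
Tardiness = max(0, C - d) = max(0, 9 - 6)
= max(0, 3)
= 3


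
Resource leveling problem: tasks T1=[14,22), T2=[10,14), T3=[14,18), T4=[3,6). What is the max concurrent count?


Check each time point for overlaps:
  t=14: 2 tasks active (T1, T3)
Max concurrent = 2


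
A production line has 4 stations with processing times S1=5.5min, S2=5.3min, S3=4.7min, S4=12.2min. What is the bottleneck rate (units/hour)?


Bottleneck = longest station time
Station times: [5.5, 5.3, 4.7, 12.2]
Max = 12.2 min
Rate = 60 / 12.2
= 4.92 units/hour (bottleneck: 12.2min)


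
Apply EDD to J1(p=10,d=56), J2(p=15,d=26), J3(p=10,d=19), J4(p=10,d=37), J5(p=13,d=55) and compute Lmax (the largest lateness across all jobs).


EDD order: J3 → J2 → J4 → J5 → J1
Completion and lateness:
  J3: C=10, d=19, L=10-19=-9
  J2: C=25, d=26, L=25-26=-1
  J4: C=35, d=37, L=35-37=-2
  J5: C=48, d=55, L=48-55=-7
  J1: C=58, d=56, L=58-56=2
Lmax = max(-9, -1, -2, -7, 2)
= 2


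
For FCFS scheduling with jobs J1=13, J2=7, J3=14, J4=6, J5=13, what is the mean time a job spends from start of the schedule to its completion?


Completion times:
  J1: completes at 13
  J2: completes at 20
  J3: completes at 34
  J4: completes at 40
  J5: completes at 53
Sum = 160
Average = 160/5
= 32.00


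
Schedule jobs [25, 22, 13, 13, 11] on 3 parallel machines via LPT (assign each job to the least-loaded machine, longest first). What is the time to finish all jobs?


Jobs (LPT sorted): [25, 22, 13, 13, 11]
Machines: 3
  J=25 → Machine 1 (load: 0+25=25)
  J=22 → Machine 2 (load: 0+22=22)
  J=13 → Machine 3 (load: 0+13=13)
  J=13 → Machine 3 (load: 13+13=26)
  J=11 → Machine 2 (load: 22+11=33)
Machine loads: [25, 33, 26]
Makespan = max = 33 time units


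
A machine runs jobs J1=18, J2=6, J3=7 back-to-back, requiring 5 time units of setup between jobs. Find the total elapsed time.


Makespan = Σ processing + (n-1) × setup
= (18 + 6 + 7) + (3-1)×5
= 31 + 10
= 41 time units


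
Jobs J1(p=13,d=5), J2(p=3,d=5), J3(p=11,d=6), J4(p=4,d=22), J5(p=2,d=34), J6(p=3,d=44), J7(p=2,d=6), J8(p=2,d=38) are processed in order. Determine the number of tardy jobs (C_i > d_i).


Completion vs due date:
  J1: C=13, d=5 → TARDY
  J2: C=16, d=5 → TARDY
  J3: C=27, d=6 → TARDY
  J4: C=31, d=22 → TARDY
  J5: C=33, d=34 → on time
  J6: C=36, d=44 → on time
  J7: C=38, d=6 → TARDY
  J8: C=40, d=38 → TARDY
Tardy jobs: J1, J2, J3, J4, J7, J8
Count = 6


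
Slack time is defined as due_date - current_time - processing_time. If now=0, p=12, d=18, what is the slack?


Slack = due - current_time - processing
= 18 - 0 - 12
= 6


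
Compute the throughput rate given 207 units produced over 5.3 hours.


Throughput = units / time
= 207 / 5.3
= 39.1 units/hour


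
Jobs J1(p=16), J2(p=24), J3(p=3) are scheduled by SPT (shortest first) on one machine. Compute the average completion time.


SPT order: J3 → J1 → J2
Completion times:
  J3: C=3
  J1: C=19
  J2: C=43
Sum = 65, n = 3
Mean flow = 65/3
= 21.67


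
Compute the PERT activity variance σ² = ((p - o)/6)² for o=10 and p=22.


σ² = ((p - o) / 6)² = (p - o)² / 36
= (22 - 10)² / 36
= 12² / 36
= 144 / 36
= 4.0000


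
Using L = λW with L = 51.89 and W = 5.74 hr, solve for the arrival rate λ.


Little's law: L = λW → λ = L / W
= 51.89 / 5.74
= 9.04 per hour


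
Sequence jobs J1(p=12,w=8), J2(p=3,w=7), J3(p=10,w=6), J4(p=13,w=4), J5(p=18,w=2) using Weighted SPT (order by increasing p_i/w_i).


WSPT (Smith's rule): sort by p/w ascending
  J2: p/w = 3/7 = 0.429
  J1: p/w = 12/8 = 1.500
  J3: p/w = 10/6 = 1.667
  J4: p/w = 13/4 = 3.250
  J5: p/w = 18/2 = 9.000
Order: J2 → J1 → J3 → J4 → J5


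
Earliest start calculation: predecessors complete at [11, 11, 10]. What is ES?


ES = max of all predecessor completion times
Predecessors: [11, 11, 10]
ES = max(11, 11, 10)
= 11


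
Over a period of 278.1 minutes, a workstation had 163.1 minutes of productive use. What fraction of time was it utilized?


Utilization = busy / total × 100
= 163.1 / 278.1 × 100
= 58.6%


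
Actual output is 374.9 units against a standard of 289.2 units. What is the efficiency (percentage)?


Efficiency = (actual / standard) × 100
= (374.9 / 289.2) × 100
= 129.6%


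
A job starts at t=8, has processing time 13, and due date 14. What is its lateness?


Completion = 8 + 13 = 21
Lateness = C - d = 21 - 14
= 7


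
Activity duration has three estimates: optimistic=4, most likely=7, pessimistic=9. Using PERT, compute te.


te = (o + 4m + p) / 6
= (4 + 4×7 + 9) / 6
= (4 + 28 + 9) / 6
= 41 / 6
= 6.83


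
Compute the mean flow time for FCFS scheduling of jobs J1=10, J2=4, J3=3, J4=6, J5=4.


Completion times:
  J1: completes at 10
  J2: completes at 14
  J3: completes at 17
  J4: completes at 23
  J5: completes at 27
Sum = 91
Average = 91/5
= 18.20


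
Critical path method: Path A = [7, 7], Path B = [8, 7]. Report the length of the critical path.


Path A: 7 + 7 = 14
Path B: 8 + 7 = 15
Critical path = longest = max(14, 15)
= 15 (Path B)


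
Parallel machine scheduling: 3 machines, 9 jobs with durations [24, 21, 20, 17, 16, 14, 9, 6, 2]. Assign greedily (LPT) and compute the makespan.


Jobs (LPT sorted): [24, 21, 20, 17, 16, 14, 9, 6, 2]
Machines: 3
  J=24 → Machine 1 (load: 0+24=24)
  J=21 → Machine 2 (load: 0+21=21)
  J=20 → Machine 3 (load: 0+20=20)
  J=17 → Machine 3 (load: 20+17=37)
  J=16 → Machine 2 (load: 21+16=37)
  J=14 → Machine 1 (load: 24+14=38)
  J=9 → Machine 2 (load: 37+9=46)
  J=6 → Machine 3 (load: 37+6=43)
  J=2 → Machine 1 (load: 38+2=40)
Machine loads: [40, 46, 43]
Makespan = max = 46 time units


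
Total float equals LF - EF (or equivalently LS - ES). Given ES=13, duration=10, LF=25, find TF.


EF = ES + duration = 13 + 10 = 23
LS = LF - duration = 25 - 10 = 15
Total Float = LF - EF = 25 - 23
(or LS - ES = 15 - 13)
= 2


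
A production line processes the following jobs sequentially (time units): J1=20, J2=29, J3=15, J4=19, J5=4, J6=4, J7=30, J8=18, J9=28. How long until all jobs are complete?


Sequential makespan: sum all processing times
= 20 + 29 + 15 + 19 + 4 + 4 + 30 + 18 + 28
= 167 time units


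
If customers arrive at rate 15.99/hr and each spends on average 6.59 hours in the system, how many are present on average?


Little's law: L = λ × W
= 15.99 × 6.59
= 105.37


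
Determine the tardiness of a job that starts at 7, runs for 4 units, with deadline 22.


Completion = start + processing = 7 + 4 = 11
Tardiness = max(0, C - d) = max(0, 11 - 22)
= max(0, -11)
= 0


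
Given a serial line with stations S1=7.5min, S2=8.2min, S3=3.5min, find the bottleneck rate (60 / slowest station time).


Bottleneck = longest station time
Station times: [7.5, 8.2, 3.5]
Max = 8.2 min
Rate = 60 / 8.2
= 7.32 units/hour (bottleneck: 8.2min)


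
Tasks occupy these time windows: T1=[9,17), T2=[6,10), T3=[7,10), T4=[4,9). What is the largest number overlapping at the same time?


Check each time point for overlaps:
  t=7: 3 tasks active (T2, T3, T4)
Max concurrent = 3


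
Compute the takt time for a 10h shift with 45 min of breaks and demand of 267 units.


Available = 10×60 - 45 = 555 min
Takt time = 555 / 267
= 2.08 min/unit


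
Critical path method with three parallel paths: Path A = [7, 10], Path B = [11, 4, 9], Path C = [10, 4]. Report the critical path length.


Path A: 7 + 10 = 17
Path B: 11 + 4 + 9 = 24
Path C: 10 + 4 = 14
Critical path = longest = max(17, 24, 14)
= 24 (Path B)


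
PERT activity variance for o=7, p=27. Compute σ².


σ² = ((p - o) / 6)² = (p - o)² / 36
= (27 - 7)² / 36
= 20² / 36
= 400 / 36
= 11.1111


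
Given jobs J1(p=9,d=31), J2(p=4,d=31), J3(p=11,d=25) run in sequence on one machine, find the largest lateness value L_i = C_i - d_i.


Lateness per job (L = C - d):
  J1: C=9, d=31, L=-22
  J2: C=13, d=31, L=-18
  J3: C=24, d=25, L=-1
Lmax = max(-22, -18, -1)
= -1


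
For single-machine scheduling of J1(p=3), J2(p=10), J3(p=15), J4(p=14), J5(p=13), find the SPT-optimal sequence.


SPT: sort by shortest processing time
  J1: p=3
  J2: p=10
  J5: p=13
  J4: p=14
  J3: p=15
Order: J1 → J2 → J5 → J4 → J3


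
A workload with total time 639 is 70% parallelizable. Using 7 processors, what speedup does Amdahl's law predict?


Amdahl's law: T_p = T × ((1-p) + p/N)
= 639 × ((1-0.7) + 0.7/7)
= 639 × (0.30 + 0.1000)
= 639 × 0.4000
= 255.60
Speedup = 639/255.60
= 2.50×


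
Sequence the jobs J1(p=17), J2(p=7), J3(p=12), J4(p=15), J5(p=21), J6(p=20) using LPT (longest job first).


LPT: sort by longest processing time first
  J5: p=21
  J6: p=20
  J1: p=17
  J4: p=15
  J3: p=12
  J2: p=7
Order: J5 → J6 → J1 → J4 → J3 → J2


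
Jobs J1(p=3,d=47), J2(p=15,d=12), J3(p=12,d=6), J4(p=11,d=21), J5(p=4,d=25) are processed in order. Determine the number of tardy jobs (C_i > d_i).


Completion vs due date:
  J1: C=3, d=47 → on time
  J2: C=18, d=12 → TARDY
  J3: C=30, d=6 → TARDY
  J4: C=41, d=21 → TARDY
  J5: C=45, d=25 → TARDY
Tardy jobs: J2, J3, J4, J5
Count = 4


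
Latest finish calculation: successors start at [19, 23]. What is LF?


LF = min of all successor start times
Successors start at: [19, 23]
LF = min(19, 23)
= 19


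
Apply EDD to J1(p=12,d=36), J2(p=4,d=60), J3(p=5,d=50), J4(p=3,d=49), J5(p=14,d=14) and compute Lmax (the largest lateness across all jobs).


EDD order: J5 → J1 → J4 → J3 → J2
Completion and lateness:
  J5: C=14, d=14, L=14-14=0
  J1: C=26, d=36, L=26-36=-10
  J4: C=29, d=49, L=29-49=-20
  J3: C=34, d=50, L=34-50=-16
  J2: C=38, d=60, L=38-60=-22
Lmax = max(0, -10, -20, -16, -22)
= 0


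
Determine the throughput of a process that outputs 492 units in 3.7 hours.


Throughput = units / time
= 492 / 3.7
= 133.0 units/hour


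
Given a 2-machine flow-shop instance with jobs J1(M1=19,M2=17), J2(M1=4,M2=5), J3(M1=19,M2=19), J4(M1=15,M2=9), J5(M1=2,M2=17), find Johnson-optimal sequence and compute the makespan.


Johnson's rule:
Group 1 (M1≤M2, sort by M1): ['J5', 'J2', 'J3']
Group 2 (M1>M2, sort desc M2): ['J1', 'J4']
Sequence: J5 → J2 → J3 → J1 → J4
Makespan calculation:
  J5: M1 done=2, M2 done=19
  J2: M1 done=6, M2 done=24
  J3: M1 done=25, M2 done=44
  J1: M1 done=44, M2 done=61
  J4: M1 done=59, M2 done=70
= Sequence: J5 → J2 → J3 → J1 → J4, Makespan: 70


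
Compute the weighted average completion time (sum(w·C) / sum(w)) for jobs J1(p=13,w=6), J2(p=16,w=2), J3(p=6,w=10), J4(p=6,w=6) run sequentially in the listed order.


Completion times:
  J1: C=13, w×C=6×13=78
  J2: C=29, w×C=2×29=58
  J3: C=35, w×C=10×35=350
  J4: C=41, w×C=6×41=246
Sum w×C = 732
Sum w = 24
Weighted avg = 732/24
= 30.50


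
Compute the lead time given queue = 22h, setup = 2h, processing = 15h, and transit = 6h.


Lead time = queue + setup + processing + transit
= 22 + 2 + 15 + 6
= 45 hours


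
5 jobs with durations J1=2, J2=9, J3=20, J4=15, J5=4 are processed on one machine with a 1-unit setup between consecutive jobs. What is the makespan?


Makespan = Σ processing + (n-1) × setup
= (2 + 9 + 20 + 15 + 4) + (5-1)×1
= 50 + 4
= 54 time units


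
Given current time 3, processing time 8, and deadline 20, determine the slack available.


Slack = due - current_time - processing
= 20 - 3 - 8
= 9


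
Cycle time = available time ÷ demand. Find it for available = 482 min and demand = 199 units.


Cycle time = available time / demand
= 482 / 199
= 2.42 min/unit


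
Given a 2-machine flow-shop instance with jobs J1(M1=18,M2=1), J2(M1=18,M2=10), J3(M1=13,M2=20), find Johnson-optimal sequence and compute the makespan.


Johnson's rule:
Group 1 (M1≤M2, sort by M1): ['J3']
Group 2 (M1>M2, sort desc M2): ['J2', 'J1']
Sequence: J3 → J2 → J1
Makespan calculation:
  J3: M1 done=13, M2 done=33
  J2: M1 done=31, M2 done=43
  J1: M1 done=49, M2 done=50
= Sequence: J3 → J2 → J1, Makespan: 50


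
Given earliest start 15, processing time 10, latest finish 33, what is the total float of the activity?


EF = ES + duration = 15 + 10 = 25
LS = LF - duration = 33 - 10 = 23
Total Float = LF - EF = 33 - 25
(or LS - ES = 23 - 15)
= 8


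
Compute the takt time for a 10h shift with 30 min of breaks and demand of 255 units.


Available = 10×60 - 30 = 570 min
Takt time = 570 / 255
= 2.24 min/unit


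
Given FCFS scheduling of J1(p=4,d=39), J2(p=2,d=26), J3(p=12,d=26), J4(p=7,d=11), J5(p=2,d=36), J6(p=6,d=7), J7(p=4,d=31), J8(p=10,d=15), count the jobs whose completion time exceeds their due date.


Completion vs due date:
  J1: C=4, d=39 → on time
  J2: C=6, d=26 → on time
  J3: C=18, d=26 → on time
  J4: C=25, d=11 → TARDY
  J5: C=27, d=36 → on time
  J6: C=33, d=7 → TARDY
  J7: C=37, d=31 → TARDY
  J8: C=47, d=15 → TARDY
Tardy jobs: J4, J6, J7, J8
Count = 4


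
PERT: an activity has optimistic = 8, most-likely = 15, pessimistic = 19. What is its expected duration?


te = (o + 4m + p) / 6
= (8 + 4×15 + 19) / 6
= (8 + 60 + 19) / 6
= 87 / 6
= 14.50


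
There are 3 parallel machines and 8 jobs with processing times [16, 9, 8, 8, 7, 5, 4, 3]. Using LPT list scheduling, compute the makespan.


Jobs (LPT sorted): [16, 9, 8, 8, 7, 5, 4, 3]
Machines: 3
  J=16 → Machine 1 (load: 0+16=16)
  J=9 → Machine 2 (load: 0+9=9)
  J=8 → Machine 3 (load: 0+8=8)
  J=8 → Machine 3 (load: 8+8=16)
  J=7 → Machine 2 (load: 9+7=16)
  J=5 → Machine 1 (load: 16+5=21)
  J=4 → Machine 2 (load: 16+4=20)
  J=3 → Machine 3 (load: 16+3=19)
Machine loads: [21, 20, 19]
Makespan = max = 21 time units


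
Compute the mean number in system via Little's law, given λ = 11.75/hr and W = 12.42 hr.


Little's law: L = λ × W
= 11.75 × 12.42
= 145.94


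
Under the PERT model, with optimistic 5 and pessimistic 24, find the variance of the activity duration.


σ² = ((p - o) / 6)² = (p - o)² / 36
= (24 - 5)² / 36
= 19² / 36
= 361 / 36
= 10.0278


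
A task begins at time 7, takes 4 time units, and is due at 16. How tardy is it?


Completion = start + processing = 7 + 4 = 11
Tardiness = max(0, C - d) = max(0, 11 - 16)
= max(0, -5)
= 0


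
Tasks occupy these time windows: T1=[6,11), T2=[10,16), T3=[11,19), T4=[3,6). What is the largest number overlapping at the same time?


Check each time point for overlaps:
  t=10: 2 tasks active (T1, T2)
Max concurrent = 2


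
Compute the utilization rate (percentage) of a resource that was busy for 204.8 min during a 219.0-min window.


Utilization = busy / total × 100
= 204.8 / 219.0 × 100
= 93.5%


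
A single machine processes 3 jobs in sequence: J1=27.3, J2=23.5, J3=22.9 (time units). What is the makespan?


Sequential makespan: sum all processing times
= 27.3 + 23.5 + 22.9
= 73.7 time units


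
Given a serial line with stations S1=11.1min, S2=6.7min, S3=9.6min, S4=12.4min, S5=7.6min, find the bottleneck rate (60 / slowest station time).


Bottleneck = longest station time
Station times: [11.1, 6.7, 9.6, 12.4, 7.6]
Max = 12.4 min
Rate = 60 / 12.4
= 4.84 units/hour (bottleneck: 12.4min)


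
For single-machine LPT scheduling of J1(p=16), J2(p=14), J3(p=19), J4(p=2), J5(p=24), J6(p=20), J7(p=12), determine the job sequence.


LPT: sort by longest processing time first
  J5: p=24
  J6: p=20
  J3: p=19
  J1: p=16
  J2: p=14
  J7: p=12
  J4: p=2
Order: J5 → J6 → J3 → J1 → J2 → J7 → J4


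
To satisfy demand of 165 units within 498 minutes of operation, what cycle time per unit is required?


Cycle time = available time / demand
= 498 / 165
= 3.02 min/unit


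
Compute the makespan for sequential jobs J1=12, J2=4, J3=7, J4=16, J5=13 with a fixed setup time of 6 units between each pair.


Makespan = Σ processing + (n-1) × setup
= (12 + 4 + 7 + 16 + 13) + (5-1)×6
= 52 + 24
= 76 time units


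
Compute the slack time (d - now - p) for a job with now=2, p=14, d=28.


Slack = due - current_time - processing
= 28 - 2 - 14
= 12


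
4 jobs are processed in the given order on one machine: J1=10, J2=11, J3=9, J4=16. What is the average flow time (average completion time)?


Completion times:
  J1: completes at 10
  J2: completes at 21
  J3: completes at 30
  J4: completes at 46
Sum = 107
Average = 107/4
= 26.75


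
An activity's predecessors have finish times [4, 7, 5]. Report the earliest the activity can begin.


ES = max of all predecessor completion times
Predecessors: [4, 7, 5]
ES = max(4, 7, 5)
= 7


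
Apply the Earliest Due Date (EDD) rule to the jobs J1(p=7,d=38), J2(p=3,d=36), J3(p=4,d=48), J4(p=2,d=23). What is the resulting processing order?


EDD: sort by earliest due date
  J4: d=23, p=2
  J2: d=36, p=3
  J1: d=38, p=7
  J3: d=48, p=4
Order: J4 → J2 → J1 → J3


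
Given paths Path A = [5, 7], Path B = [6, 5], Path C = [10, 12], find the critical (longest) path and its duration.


Path A: 5 + 7 = 12
Path B: 6 + 5 = 11
Path C: 10 + 12 = 22
Critical path = longest = max(12, 11, 22)
= 22 (Path C)


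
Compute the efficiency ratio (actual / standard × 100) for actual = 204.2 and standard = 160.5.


Efficiency = (actual / standard) × 100
= (204.2 / 160.5) × 100
= 127.2%


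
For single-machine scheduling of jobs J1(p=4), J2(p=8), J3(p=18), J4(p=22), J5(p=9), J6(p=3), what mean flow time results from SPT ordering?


SPT order: J6 → J1 → J2 → J5 → J3 → J4
Completion times:
  J6: C=3
  J1: C=7
  J2: C=15
  J5: C=24
  J3: C=42
  J4: C=64
Sum = 155, n = 6
Mean flow = 155/6
= 25.83


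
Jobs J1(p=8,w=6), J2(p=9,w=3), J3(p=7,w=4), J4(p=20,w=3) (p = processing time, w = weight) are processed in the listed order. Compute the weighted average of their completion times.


Completion times:
  J1: C=8, w×C=6×8=48
  J2: C=17, w×C=3×17=51
  J3: C=24, w×C=4×24=96
  J4: C=44, w×C=3×44=132
Sum w×C = 327
Sum w = 16
Weighted avg = 327/16
= 20.44


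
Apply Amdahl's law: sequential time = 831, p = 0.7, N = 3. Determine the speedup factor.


Amdahl's law: T_p = T × ((1-p) + p/N)
= 831 × ((1-0.7) + 0.7/3)
= 831 × (0.30 + 0.2333)
= 831 × 0.5333
= 443.20
Speedup = 831/443.20
= 1.88×


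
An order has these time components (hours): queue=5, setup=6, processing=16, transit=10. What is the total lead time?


Lead time = queue + setup + processing + transit
= 5 + 6 + 16 + 10
= 37 hours


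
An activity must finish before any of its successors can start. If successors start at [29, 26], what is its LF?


LF = min of all successor start times
Successors start at: [29, 26]
LF = min(29, 26)
= 26


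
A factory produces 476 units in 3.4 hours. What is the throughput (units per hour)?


Throughput = units / time
= 476 / 3.4
= 140.0 units/hour


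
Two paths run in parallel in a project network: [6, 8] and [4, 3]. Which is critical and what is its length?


Path A: 6 + 8 = 14
Path B: 4 + 3 = 7
Critical path = longest = max(14, 7)
= 14 (Path A)


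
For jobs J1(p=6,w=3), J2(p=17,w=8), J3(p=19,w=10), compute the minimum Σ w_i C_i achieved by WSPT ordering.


WSPT order (by p/w): J3 → J1 → J2
  J3: C=19, w·C=10×19=190
  J1: C=25, w·C=3×25=75
  J2: C=42, w·C=8×42=336
Σ w·C = 601
= 601


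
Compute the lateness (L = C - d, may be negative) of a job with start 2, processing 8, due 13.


Completion = 2 + 8 = 10
Lateness = C - d = 10 - 13
= -3


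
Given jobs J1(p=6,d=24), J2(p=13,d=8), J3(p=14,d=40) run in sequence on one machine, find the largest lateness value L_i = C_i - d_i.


Lateness per job (L = C - d):
  J1: C=6, d=24, L=-18
  J2: C=19, d=8, L=11
  J3: C=33, d=40, L=-7
Lmax = max(-18, 11, -7)
= 11


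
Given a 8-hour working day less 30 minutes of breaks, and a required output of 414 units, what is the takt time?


Available = 8×60 - 30 = 450 min
Takt time = 450 / 414
= 1.09 min/unit


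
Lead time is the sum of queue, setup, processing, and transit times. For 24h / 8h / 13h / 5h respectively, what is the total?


Lead time = queue + setup + processing + transit
= 24 + 8 + 13 + 5
= 50 hours


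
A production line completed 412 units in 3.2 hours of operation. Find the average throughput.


Throughput = units / time
= 412 / 3.2
= 128.8 units/hour


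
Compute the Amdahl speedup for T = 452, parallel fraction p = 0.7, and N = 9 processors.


Amdahl's law: T_p = T × ((1-p) + p/N)
= 452 × ((1-0.7) + 0.7/9)
= 452 × (0.30 + 0.0778)
= 452 × 0.3778
= 170.76
Speedup = 452/170.76
= 2.65×


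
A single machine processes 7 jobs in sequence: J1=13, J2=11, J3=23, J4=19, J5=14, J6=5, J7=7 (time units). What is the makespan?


Sequential makespan: sum all processing times
= 13 + 11 + 23 + 19 + 14 + 5 + 7
= 92 time units


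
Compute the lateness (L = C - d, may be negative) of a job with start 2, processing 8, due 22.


Completion = 2 + 8 = 10
Lateness = C - d = 10 - 22
= -12


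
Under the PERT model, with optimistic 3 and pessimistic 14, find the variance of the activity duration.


σ² = ((p - o) / 6)² = (p - o)² / 36
= (14 - 3)² / 36
= 11² / 36
= 121 / 36
= 3.3611


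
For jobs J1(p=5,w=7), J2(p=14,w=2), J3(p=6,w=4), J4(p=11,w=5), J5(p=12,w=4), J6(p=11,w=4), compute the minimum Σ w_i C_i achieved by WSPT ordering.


WSPT order (by p/w): J1 → J3 → J4 → J6 → J5 → J2
  J1: C=5, w·C=7×5=35
  J3: C=11, w·C=4×11=44
  J4: C=22, w·C=5×22=110
  J6: C=33, w·C=4×33=132
  J5: C=45, w·C=4×45=180
  J2: C=59, w·C=2×59=118
Σ w·C = 619
= 619


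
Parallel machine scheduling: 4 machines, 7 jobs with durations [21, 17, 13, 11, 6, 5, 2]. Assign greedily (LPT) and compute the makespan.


Jobs (LPT sorted): [21, 17, 13, 11, 6, 5, 2]
Machines: 4
  J=21 → Machine 1 (load: 0+21=21)
  J=17 → Machine 2 (load: 0+17=17)
  J=13 → Machine 3 (load: 0+13=13)
  J=11 → Machine 4 (load: 0+11=11)
  J=6 → Machine 4 (load: 11+6=17)
  J=5 → Machine 3 (load: 13+5=18)
  J=2 → Machine 2 (load: 17+2=19)
Machine loads: [21, 19, 18, 17]
Makespan = max = 21 time units


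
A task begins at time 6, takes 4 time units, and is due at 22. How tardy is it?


Completion = start + processing = 6 + 4 = 10
Tardiness = max(0, C - d) = max(0, 10 - 22)
= max(0, -12)
= 0


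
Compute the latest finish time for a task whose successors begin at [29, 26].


LF = min of all successor start times
Successors start at: [29, 26]
LF = min(29, 26)
= 26


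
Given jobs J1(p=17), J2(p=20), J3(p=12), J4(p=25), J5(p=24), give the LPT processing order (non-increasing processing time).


LPT: sort by longest processing time first
  J4: p=25
  J5: p=24
  J2: p=20
  J1: p=17
  J3: p=12
Order: J4 → J5 → J2 → J1 → J3


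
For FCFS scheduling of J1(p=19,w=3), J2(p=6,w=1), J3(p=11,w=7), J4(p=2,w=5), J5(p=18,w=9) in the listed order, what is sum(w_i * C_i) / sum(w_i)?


Completion times:
  J1: C=19, w×C=3×19=57
  J2: C=25, w×C=1×25=25
  J3: C=36, w×C=7×36=252
  J4: C=38, w×C=5×38=190
  J5: C=56, w×C=9×56=504
Sum w×C = 1028
Sum w = 25
Weighted avg = 1028/25
= 41.12


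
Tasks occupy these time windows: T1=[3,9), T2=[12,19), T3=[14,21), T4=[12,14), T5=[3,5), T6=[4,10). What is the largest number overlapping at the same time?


Check each time point for overlaps:
  t=4: 3 tasks active (T1, T5, T6)
Max concurrent = 3


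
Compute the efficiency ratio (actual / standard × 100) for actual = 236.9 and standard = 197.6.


Efficiency = (actual / standard) × 100
= (236.9 / 197.6) × 100
= 119.9%


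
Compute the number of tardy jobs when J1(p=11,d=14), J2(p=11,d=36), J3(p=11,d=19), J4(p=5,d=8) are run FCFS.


Completion vs due date:
  J1: C=11, d=14 → on time
  J2: C=22, d=36 → on time
  J3: C=33, d=19 → TARDY
  J4: C=38, d=8 → TARDY
Tardy jobs: J3, J4
Count = 2


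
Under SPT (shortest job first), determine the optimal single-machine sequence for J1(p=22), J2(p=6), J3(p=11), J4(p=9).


SPT: sort by shortest processing time
  J2: p=6
  J4: p=9
  J3: p=11
  J1: p=22
Order: J2 → J4 → J3 → J1


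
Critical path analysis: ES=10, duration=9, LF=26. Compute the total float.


EF = ES + duration = 10 + 9 = 19
LS = LF - duration = 26 - 9 = 17
Total Float = LF - EF = 26 - 19
(or LS - ES = 17 - 10)
= 7


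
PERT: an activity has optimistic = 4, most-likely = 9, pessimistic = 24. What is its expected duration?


te = (o + 4m + p) / 6
= (4 + 4×9 + 24) / 6
= (4 + 36 + 24) / 6
= 64 / 6
= 10.67


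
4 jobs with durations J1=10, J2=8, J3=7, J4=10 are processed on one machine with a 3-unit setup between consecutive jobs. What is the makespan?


Makespan = Σ processing + (n-1) × setup
= (10 + 8 + 7 + 10) + (4-1)×3
= 35 + 9
= 44 time units


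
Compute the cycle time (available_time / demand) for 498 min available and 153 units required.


Cycle time = available time / demand
= 498 / 153
= 3.25 min/unit


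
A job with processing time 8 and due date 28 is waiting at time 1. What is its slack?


Slack = due - current_time - processing
= 28 - 1 - 8
= 19


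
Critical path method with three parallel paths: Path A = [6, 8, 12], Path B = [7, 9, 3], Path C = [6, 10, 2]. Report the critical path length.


Path A: 6 + 8 + 12 = 26
Path B: 7 + 9 + 3 = 19
Path C: 6 + 10 + 2 = 18
Critical path = longest = max(26, 19, 18)
= 26 (Path A)


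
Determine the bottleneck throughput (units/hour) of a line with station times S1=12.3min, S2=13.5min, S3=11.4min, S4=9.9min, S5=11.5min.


Bottleneck = longest station time
Station times: [12.3, 13.5, 11.4, 9.9, 11.5]
Max = 13.5 min
Rate = 60 / 13.5
= 4.44 units/hour (bottleneck: 13.5min)


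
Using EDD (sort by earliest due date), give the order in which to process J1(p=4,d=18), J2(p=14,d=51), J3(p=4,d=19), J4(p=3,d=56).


EDD: sort by earliest due date
  J1: d=18, p=4
  J3: d=19, p=4
  J2: d=51, p=14
  J4: d=56, p=3
Order: J1 → J3 → J2 → J4


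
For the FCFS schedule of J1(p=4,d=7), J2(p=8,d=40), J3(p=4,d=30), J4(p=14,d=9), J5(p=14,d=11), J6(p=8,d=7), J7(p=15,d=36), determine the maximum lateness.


Lateness per job (L = C - d):
  J1: C=4, d=7, L=-3
  J2: C=12, d=40, L=-28
  J3: C=16, d=30, L=-14
  J4: C=30, d=9, L=21
  J5: C=44, d=11, L=33
  J6: C=52, d=7, L=45
  J7: C=67, d=36, L=31
Lmax = max(-3, -28, -14, 21, 33, 45, 31)
= 45
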